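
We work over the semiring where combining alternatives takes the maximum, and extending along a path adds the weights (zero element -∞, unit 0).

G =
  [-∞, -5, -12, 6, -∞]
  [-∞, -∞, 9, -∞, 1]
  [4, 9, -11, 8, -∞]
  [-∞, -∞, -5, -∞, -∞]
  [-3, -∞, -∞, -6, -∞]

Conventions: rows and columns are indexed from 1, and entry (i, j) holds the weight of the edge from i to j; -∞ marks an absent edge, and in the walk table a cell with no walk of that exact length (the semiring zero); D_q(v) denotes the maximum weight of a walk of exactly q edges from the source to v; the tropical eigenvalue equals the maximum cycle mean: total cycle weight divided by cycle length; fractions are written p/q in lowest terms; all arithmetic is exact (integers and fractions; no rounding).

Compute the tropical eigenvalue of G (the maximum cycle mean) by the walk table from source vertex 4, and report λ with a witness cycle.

q=0: [-∞, -∞, -∞, 0, -∞]
q=1: [-∞, -∞, -5, -∞, -∞]
q=2: [-1, 4, -16, 3, -∞]
q=3: [-12, -6, 13, 5, 5]
q=4: [17, 22, 3, 21, -5]
q=5: [7, 12, 31, 23, 23]
Optimal cycle mean attained by: cycle 2->3->2, total 9 + 9, length 2.
Answer: λ = 9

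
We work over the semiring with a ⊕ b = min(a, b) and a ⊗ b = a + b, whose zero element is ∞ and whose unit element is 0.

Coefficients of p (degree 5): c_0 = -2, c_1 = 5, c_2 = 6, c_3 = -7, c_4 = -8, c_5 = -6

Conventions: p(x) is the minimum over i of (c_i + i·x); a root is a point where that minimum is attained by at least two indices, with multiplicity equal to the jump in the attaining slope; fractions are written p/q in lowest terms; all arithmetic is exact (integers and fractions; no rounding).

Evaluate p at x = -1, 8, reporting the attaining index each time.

p(-1) = min(-2+0·(-1)=-2, 5+1·(-1)=4, 6+2·(-1)=4, -7+3·(-1)=-10, -8+4·(-1)=-12, -6+5·(-1)=-11) = -12 (attained by i=4)
p(8) = min(-2+0·8=-2, 5+1·8=13, 6+2·8=22, -7+3·8=17, -8+4·8=24, -6+5·8=34) = -2 (attained by i=0)
Answer: p(-1) = -12; p(8) = -2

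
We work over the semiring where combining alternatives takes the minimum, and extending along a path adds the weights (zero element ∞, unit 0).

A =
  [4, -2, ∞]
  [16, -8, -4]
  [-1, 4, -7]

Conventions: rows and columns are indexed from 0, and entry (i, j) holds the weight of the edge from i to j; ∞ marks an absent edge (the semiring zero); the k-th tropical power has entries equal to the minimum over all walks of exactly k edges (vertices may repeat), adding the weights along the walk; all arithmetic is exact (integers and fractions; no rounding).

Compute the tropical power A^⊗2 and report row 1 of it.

A^⊗2:
  [8, -10, -6]
  [-5, -16, -12]
  [-8, -4, -14]
Answer: row 1 of A^⊗2 = [-5, -16, -12]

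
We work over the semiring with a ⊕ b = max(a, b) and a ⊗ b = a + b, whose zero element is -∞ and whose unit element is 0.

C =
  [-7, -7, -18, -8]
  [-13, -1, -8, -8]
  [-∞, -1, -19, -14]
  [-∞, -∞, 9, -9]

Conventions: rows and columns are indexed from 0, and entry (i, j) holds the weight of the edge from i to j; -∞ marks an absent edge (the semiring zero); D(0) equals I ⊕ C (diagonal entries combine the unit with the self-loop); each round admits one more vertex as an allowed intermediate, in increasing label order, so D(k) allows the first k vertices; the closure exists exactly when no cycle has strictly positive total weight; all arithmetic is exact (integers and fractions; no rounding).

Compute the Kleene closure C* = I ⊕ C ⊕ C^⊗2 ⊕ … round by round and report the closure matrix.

D(0):
  [0, -7, -18, -8]
  [-13, 0, -8, -8]
  [-∞, -1, 0, -14]
  [-∞, -∞, 9, 0]
D(1):
  [0, -7, -18, -8]
  [-13, 0, -8, -8]
  [-∞, -1, 0, -14]
  [-∞, -∞, 9, 0]
D(2):
  [0, -7, -15, -8]
  [-13, 0, -8, -8]
  [-14, -1, 0, -9]
  [-∞, -∞, 9, 0]
D(3):
  [0, -7, -15, -8]
  [-13, 0, -8, -8]
  [-14, -1, 0, -9]
  [-5, 8, 9, 0]
D(4):
  [0, 0, 1, -8]
  [-13, 0, 1, -8]
  [-14, -1, 0, -9]
  [-5, 8, 9, 0]
Answer: C* = [[0, 0, 1, -8], [-13, 0, 1, -8], [-14, -1, 0, -9], [-5, 8, 9, 0]]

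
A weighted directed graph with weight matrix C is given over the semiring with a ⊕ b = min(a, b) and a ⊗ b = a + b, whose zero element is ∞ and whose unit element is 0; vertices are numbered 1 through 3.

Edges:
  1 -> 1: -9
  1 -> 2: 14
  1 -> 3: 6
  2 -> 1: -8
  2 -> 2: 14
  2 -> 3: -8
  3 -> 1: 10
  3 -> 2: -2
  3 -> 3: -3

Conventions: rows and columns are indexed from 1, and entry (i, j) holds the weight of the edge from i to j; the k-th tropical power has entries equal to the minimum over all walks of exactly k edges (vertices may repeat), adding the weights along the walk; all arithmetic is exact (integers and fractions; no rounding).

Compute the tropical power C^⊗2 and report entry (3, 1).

C^⊗2:
  [-18, 4, -3]
  [-17, -10, -11]
  [-10, -5, -10]
Key observation: the optimum is the walk 3->2->1, with weight (-2) + (-8) = -10.
Optimal value attained by: walk 3->2->1.
Answer: (C^⊗2)[3][1] = -10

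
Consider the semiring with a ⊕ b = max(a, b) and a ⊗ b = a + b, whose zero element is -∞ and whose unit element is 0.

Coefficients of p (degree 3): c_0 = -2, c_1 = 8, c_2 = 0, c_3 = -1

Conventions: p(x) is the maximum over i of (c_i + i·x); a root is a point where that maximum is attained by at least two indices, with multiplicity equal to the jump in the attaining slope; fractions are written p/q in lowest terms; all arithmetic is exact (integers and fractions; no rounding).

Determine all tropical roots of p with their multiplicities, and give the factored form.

hull edge (i=0, c=-2) to (i=1, c=8): slope 10, span 1
hull edge (i=1, c=8) to (i=3, c=-1): slope -9/2, span 2
Factored form: p(x) = -1 ⊗ (x ⊕ (-10)) ⊗ (x ⊕ 9/2) ⊗ (x ⊕ 9/2)
Answer: roots = -10 (mult 1), 9/2 (mult 2)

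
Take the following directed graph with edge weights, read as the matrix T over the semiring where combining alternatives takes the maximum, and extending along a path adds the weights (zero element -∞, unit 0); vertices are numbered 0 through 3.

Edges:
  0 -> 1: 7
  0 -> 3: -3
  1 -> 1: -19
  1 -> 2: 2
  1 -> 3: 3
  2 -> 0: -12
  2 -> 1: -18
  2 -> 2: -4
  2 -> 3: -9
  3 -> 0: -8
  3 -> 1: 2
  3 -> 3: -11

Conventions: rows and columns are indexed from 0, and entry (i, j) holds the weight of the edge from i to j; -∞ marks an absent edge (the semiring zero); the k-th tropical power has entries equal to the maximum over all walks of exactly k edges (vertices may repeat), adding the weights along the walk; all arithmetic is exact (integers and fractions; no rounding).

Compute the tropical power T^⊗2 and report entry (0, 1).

T^⊗2:
  [-11, -1, 9, 10]
  [-5, 5, -2, -7]
  [-16, -5, -8, -13]
  [-19, -1, 4, 5]
Key observation: the optimum is the walk 0->3->1, with weight (-3) + 2 = -1.
Optimal value attained by: walk 0->3->1.
Answer: (T^⊗2)[0][1] = -1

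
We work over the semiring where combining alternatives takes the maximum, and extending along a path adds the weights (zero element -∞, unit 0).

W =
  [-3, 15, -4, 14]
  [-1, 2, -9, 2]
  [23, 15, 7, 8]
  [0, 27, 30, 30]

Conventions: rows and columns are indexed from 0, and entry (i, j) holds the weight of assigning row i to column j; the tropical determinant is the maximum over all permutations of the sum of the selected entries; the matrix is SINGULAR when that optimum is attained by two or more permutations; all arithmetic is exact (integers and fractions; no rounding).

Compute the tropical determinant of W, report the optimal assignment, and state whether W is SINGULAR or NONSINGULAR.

σ = (0, 1, 2, 3): (-3) + 2 + 7 + 30 = 36
σ = (0, 1, 3, 2): (-3) + 2 + 8 + 30 = 37
σ = (0, 2, 1, 3): (-3) + (-9) + 15 + 30 = 33
σ = (0, 2, 3, 1): (-3) + (-9) + 8 + 27 = 23
σ = (0, 3, 1, 2): (-3) + 2 + 15 + 30 = 44
σ = (0, 3, 2, 1): (-3) + 2 + 7 + 27 = 33
σ = (1, 0, 2, 3): 15 + (-1) + 7 + 30 = 51
σ = (1, 0, 3, 2): 15 + (-1) + 8 + 30 = 52
σ = (1, 2, 0, 3): 15 + (-9) + 23 + 30 = 59
σ = (1, 2, 3, 0): 15 + (-9) + 8 + 0 = 14
σ = (1, 3, 0, 2): 15 + 2 + 23 + 30 = 70
σ = (1, 3, 2, 0): 15 + 2 + 7 + 0 = 24
σ = (2, 0, 1, 3): (-4) + (-1) + 15 + 30 = 40
σ = (2, 0, 3, 1): (-4) + (-1) + 8 + 27 = 30
σ = (2, 1, 0, 3): (-4) + 2 + 23 + 30 = 51
σ = (2, 1, 3, 0): (-4) + 2 + 8 + 0 = 6
σ = (2, 3, 0, 1): (-4) + 2 + 23 + 27 = 48
σ = (2, 3, 1, 0): (-4) + 2 + 15 + 0 = 13
σ = (3, 0, 1, 2): 14 + (-1) + 15 + 30 = 58
σ = (3, 0, 2, 1): 14 + (-1) + 7 + 27 = 47
σ = (3, 1, 0, 2): 14 + 2 + 23 + 30 = 69
σ = (3, 1, 2, 0): 14 + 2 + 7 + 0 = 23
σ = (3, 2, 0, 1): 14 + (-9) + 23 + 27 = 55
σ = (3, 2, 1, 0): 14 + (-9) + 15 + 0 = 20
Optimal value attained by: σ = (1, 3, 0, 2).
Answer: det⊕(W) = 70; verdict: NONSINGULAR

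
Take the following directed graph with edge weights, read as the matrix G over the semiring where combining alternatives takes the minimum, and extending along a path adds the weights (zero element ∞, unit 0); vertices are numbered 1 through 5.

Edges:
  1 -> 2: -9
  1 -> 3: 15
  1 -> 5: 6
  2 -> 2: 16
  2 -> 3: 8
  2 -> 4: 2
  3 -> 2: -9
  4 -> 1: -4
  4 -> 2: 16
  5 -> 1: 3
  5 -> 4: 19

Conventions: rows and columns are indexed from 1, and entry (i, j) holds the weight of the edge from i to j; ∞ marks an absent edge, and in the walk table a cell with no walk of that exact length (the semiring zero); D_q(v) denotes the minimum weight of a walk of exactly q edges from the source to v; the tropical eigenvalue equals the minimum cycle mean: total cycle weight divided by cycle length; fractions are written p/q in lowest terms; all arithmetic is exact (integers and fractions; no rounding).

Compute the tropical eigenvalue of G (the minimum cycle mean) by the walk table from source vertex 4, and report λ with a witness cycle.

q=0: [∞, ∞, ∞, 0, ∞]
q=1: [-4, 16, ∞, ∞, ∞]
q=2: [∞, -13, 11, 18, 2]
q=3: [5, 2, -5, -11, ∞]
q=4: [-15, -14, 10, 4, 11]
q=5: [0, -24, -6, -12, -9]
Optimal cycle mean attained by: cycle 1->2->4->1, total (-9) + 2 + (-4), length 3.
Answer: λ = -11/3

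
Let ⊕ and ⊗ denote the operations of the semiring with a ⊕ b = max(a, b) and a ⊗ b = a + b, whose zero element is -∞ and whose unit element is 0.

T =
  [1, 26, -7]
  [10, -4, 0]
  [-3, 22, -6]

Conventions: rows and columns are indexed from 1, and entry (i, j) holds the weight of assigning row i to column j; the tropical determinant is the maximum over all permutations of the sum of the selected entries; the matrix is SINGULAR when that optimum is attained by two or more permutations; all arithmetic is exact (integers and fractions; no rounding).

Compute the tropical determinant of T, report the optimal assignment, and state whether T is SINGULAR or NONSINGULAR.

σ = (1, 2, 3): 1 + (-4) + (-6) = -9
σ = (1, 3, 2): 1 + 0 + 22 = 23
σ = (2, 1, 3): 26 + 10 + (-6) = 30
σ = (2, 3, 1): 26 + 0 + (-3) = 23
σ = (3, 1, 2): (-7) + 10 + 22 = 25
σ = (3, 2, 1): (-7) + (-4) + (-3) = -14
Optimal value attained by: σ = (2, 1, 3).
Answer: det⊕(T) = 30; verdict: NONSINGULAR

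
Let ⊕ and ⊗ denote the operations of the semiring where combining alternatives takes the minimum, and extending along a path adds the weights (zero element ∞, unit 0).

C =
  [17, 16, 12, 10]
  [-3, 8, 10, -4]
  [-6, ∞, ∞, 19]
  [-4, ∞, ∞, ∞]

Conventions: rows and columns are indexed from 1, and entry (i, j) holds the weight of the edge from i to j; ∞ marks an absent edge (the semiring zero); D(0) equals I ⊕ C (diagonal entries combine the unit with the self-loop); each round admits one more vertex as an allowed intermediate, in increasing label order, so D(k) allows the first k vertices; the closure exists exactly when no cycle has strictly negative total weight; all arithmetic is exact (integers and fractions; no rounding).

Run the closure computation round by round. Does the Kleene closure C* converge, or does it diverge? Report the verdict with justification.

D(0):
  [0, 16, 12, 10]
  [-3, 0, 10, -4]
  [-6, ∞, 0, 19]
  [-4, ∞, ∞, 0]
D(1):
  [0, 16, 12, 10]
  [-3, 0, 9, -4]
  [-6, 10, 0, 4]
  [-4, 12, 8, 0]
D(2):
  [0, 16, 12, 10]
  [-3, 0, 9, -4]
  [-6, 10, 0, 4]
  [-4, 12, 8, 0]
D(3):
  [0, 16, 12, 10]
  [-3, 0, 9, -4]
  [-6, 10, 0, 4]
  [-4, 12, 8, 0]
D(4):
  [0, 16, 12, 10]
  [-8, 0, 4, -4]
  [-6, 10, 0, 4]
  [-4, 12, 8, 0]
Key observation: every diagonal entry stays at the unit through all rounds, so no improving cycle exists.
Answer: CONVERGES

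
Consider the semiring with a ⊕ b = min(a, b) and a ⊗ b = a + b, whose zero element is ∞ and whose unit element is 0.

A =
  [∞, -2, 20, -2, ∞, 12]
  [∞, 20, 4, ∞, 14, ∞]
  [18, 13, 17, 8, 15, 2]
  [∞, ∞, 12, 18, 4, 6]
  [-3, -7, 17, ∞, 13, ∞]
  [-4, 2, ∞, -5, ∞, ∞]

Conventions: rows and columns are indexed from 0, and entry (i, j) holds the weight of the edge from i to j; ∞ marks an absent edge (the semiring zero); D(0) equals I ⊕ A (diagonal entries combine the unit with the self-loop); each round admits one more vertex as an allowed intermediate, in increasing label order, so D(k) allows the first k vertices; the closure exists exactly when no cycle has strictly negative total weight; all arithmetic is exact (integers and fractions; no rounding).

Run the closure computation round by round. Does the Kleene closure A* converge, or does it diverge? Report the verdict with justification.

D(0):
  [0, -2, 20, -2, ∞, 12]
  [∞, 0, 4, ∞, 14, ∞]
  [18, 13, 0, 8, 15, 2]
  [∞, ∞, 12, 0, 4, 6]
  [-3, -7, 17, ∞, 0, ∞]
  [-4, 2, ∞, -5, ∞, 0]
D(1):
  [0, -2, 20, -2, ∞, 12]
  [∞, 0, 4, ∞, 14, ∞]
  [18, 13, 0, 8, 15, 2]
  [∞, ∞, 12, 0, 4, 6]
  [-3, -7, 17, -5, 0, 9]
  [-4, -6, 16, -6, ∞, 0]
D(2):
  [0, -2, 2, -2, 12, 12]
  [∞, 0, 4, ∞, 14, ∞]
  [18, 13, 0, 8, 15, 2]
  [∞, ∞, 12, 0, 4, 6]
  [-3, -7, -3, -5, 0, 9]
  [-4, -6, -2, -6, 8, 0]
D(3):
  [0, -2, 2, -2, 12, 4]
  [22, 0, 4, 12, 14, 6]
  [18, 13, 0, 8, 15, 2]
  [30, 25, 12, 0, 4, 6]
  [-3, -7, -3, -5, 0, -1]
  [-4, -6, -2, -6, 8, 0]
Detection: at round 4, diagonal entry (4, 4) turns strictly negative.
Key observation: the cycle 4->0->3->4 has total weight (-3) + (-2) + 4, which is strictly negative.
Answer: DIVERGES — negative cycle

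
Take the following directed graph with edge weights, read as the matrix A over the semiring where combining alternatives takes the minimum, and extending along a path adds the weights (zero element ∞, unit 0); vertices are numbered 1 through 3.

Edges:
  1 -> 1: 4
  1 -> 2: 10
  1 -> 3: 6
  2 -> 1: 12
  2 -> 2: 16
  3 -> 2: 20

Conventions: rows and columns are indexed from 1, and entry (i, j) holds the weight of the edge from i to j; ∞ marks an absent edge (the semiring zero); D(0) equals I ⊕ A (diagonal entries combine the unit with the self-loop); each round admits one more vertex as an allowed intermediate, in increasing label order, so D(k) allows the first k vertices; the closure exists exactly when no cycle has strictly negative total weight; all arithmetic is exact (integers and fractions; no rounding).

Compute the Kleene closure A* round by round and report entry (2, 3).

D(0):
  [0, 10, 6]
  [12, 0, ∞]
  [∞, 20, 0]
D(1):
  [0, 10, 6]
  [12, 0, 18]
  [∞, 20, 0]
D(2):
  [0, 10, 6]
  [12, 0, 18]
  [32, 20, 0]
D(3):
  [0, 10, 6]
  [12, 0, 18]
  [32, 20, 0]
Answer: A*[2][3] = 18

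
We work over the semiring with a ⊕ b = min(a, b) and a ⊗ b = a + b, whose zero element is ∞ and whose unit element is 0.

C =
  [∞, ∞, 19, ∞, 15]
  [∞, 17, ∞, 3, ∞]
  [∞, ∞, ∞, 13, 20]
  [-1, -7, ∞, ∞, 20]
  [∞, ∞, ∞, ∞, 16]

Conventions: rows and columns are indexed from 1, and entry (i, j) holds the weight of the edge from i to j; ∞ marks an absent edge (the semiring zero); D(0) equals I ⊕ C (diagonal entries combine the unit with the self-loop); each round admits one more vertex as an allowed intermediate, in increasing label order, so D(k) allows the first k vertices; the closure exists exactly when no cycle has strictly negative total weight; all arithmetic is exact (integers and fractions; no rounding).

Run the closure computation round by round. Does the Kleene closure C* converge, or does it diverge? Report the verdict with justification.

D(0):
  [0, ∞, 19, ∞, 15]
  [∞, 0, ∞, 3, ∞]
  [∞, ∞, 0, 13, 20]
  [-1, -7, ∞, 0, 20]
  [∞, ∞, ∞, ∞, 0]
D(1):
  [0, ∞, 19, ∞, 15]
  [∞, 0, ∞, 3, ∞]
  [∞, ∞, 0, 13, 20]
  [-1, -7, 18, 0, 14]
  [∞, ∞, ∞, ∞, 0]
Detection: at round 2, diagonal entry (4, 4) turns strictly negative.
Key observation: the cycle 4->2->4 has total weight (-7) + 3, which is strictly negative.
Answer: DIVERGES — negative cycle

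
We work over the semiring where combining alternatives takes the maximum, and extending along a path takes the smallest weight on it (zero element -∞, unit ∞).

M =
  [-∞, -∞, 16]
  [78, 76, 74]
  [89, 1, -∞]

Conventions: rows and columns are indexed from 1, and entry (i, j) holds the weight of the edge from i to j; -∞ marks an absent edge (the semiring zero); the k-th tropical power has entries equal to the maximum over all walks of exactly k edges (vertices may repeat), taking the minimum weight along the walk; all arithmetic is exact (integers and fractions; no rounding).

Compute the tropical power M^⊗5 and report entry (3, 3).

M^⊗2:
  [16, 1, -∞]
  [76, 76, 74]
  [1, 1, 16]
M^⊗3:
  [1, 1, 16]
  [76, 76, 74]
  [16, 1, 1]
M^⊗4:
  [16, 1, 1]
  [76, 76, 74]
  [1, 1, 16]
M^⊗5:
  [1, 1, 16]
  [76, 76, 74]
  [16, 1, 1]
Key observation: the optimum is the walk 3->1->3->2->2->3, with weight 89 min 16 min 1 min 76 min 74 = 1.
Optimal value attained by: walk 3->1->3->2->2->3.
Answer: (M^⊗5)[3][3] = 1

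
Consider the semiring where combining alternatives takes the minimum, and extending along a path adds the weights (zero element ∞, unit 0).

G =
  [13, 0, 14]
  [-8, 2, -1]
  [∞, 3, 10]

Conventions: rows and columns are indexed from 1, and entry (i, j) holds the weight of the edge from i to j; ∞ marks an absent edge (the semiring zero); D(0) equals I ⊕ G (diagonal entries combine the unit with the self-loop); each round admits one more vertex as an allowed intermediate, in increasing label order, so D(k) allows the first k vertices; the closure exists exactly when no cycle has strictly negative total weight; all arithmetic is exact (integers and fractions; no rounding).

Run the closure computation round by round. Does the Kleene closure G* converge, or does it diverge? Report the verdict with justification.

D(0):
  [0, 0, 14]
  [-8, 0, -1]
  [∞, 3, 0]
Detection: at round 1, diagonal entry (2, 2) turns strictly negative.
Key observation: the cycle 2->1->2 has total weight (-8) + 0, which is strictly negative.
Answer: DIVERGES — negative cycle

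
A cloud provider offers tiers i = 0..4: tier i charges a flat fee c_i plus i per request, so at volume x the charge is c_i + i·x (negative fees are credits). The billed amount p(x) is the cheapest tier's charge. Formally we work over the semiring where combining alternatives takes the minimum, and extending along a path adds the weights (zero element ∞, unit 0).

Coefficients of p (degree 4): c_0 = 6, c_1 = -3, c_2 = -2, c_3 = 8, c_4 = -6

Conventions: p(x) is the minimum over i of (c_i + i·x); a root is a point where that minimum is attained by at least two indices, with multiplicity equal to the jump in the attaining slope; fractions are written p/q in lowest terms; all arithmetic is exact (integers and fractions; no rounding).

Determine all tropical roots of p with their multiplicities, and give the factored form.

hull edge (i=0, c=6) to (i=1, c=-3): slope -9, span 1
hull edge (i=1, c=-3) to (i=4, c=-6): slope -1, span 3
Factored form: p(x) = -6 ⊗ (x ⊕ 1) ⊗ (x ⊕ 1) ⊗ (x ⊕ 1) ⊗ (x ⊕ 9)
Answer: roots = 1 (mult 3), 9 (mult 1)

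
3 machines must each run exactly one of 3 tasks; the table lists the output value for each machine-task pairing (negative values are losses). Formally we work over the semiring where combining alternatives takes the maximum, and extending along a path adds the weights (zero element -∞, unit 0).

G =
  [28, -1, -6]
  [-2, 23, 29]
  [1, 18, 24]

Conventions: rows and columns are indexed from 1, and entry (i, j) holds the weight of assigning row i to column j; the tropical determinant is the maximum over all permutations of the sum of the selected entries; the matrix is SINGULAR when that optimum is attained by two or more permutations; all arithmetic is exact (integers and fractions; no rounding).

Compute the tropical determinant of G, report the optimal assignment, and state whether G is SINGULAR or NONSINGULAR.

σ = (1, 2, 3): 28 + 23 + 24 = 75
σ = (1, 3, 2): 28 + 29 + 18 = 75
σ = (2, 1, 3): (-1) + (-2) + 24 = 21
σ = (2, 3, 1): (-1) + 29 + 1 = 29
σ = (3, 1, 2): (-6) + (-2) + 18 = 10
σ = (3, 2, 1): (-6) + 23 + 1 = 18
Optimal value attained by: σ = (1, 2, 3).
Answer: det⊕(G) = 75; verdict: SINGULAR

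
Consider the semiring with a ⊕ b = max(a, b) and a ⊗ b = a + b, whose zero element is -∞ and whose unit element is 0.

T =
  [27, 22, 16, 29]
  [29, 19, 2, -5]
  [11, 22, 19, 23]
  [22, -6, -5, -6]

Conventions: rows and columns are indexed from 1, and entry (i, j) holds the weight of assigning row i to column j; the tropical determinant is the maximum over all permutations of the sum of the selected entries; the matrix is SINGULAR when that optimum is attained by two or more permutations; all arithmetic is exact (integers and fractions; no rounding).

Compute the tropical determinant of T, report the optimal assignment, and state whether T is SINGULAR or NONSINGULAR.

σ = (1, 2, 3, 4): 27 + 19 + 19 + (-6) = 59
σ = (1, 2, 4, 3): 27 + 19 + 23 + (-5) = 64
σ = (1, 3, 2, 4): 27 + 2 + 22 + (-6) = 45
σ = (1, 3, 4, 2): 27 + 2 + 23 + (-6) = 46
σ = (1, 4, 2, 3): 27 + (-5) + 22 + (-5) = 39
σ = (1, 4, 3, 2): 27 + (-5) + 19 + (-6) = 35
σ = (2, 1, 3, 4): 22 + 29 + 19 + (-6) = 64
σ = (2, 1, 4, 3): 22 + 29 + 23 + (-5) = 69
σ = (2, 3, 1, 4): 22 + 2 + 11 + (-6) = 29
σ = (2, 3, 4, 1): 22 + 2 + 23 + 22 = 69
σ = (2, 4, 1, 3): 22 + (-5) + 11 + (-5) = 23
σ = (2, 4, 3, 1): 22 + (-5) + 19 + 22 = 58
σ = (3, 1, 2, 4): 16 + 29 + 22 + (-6) = 61
σ = (3, 1, 4, 2): 16 + 29 + 23 + (-6) = 62
σ = (3, 2, 1, 4): 16 + 19 + 11 + (-6) = 40
σ = (3, 2, 4, 1): 16 + 19 + 23 + 22 = 80
σ = (3, 4, 1, 2): 16 + (-5) + 11 + (-6) = 16
σ = (3, 4, 2, 1): 16 + (-5) + 22 + 22 = 55
σ = (4, 1, 2, 3): 29 + 29 + 22 + (-5) = 75
σ = (4, 1, 3, 2): 29 + 29 + 19 + (-6) = 71
σ = (4, 2, 1, 3): 29 + 19 + 11 + (-5) = 54
σ = (4, 2, 3, 1): 29 + 19 + 19 + 22 = 89
σ = (4, 3, 1, 2): 29 + 2 + 11 + (-6) = 36
σ = (4, 3, 2, 1): 29 + 2 + 22 + 22 = 75
Optimal value attained by: σ = (4, 2, 3, 1).
Answer: det⊕(T) = 89; verdict: NONSINGULAR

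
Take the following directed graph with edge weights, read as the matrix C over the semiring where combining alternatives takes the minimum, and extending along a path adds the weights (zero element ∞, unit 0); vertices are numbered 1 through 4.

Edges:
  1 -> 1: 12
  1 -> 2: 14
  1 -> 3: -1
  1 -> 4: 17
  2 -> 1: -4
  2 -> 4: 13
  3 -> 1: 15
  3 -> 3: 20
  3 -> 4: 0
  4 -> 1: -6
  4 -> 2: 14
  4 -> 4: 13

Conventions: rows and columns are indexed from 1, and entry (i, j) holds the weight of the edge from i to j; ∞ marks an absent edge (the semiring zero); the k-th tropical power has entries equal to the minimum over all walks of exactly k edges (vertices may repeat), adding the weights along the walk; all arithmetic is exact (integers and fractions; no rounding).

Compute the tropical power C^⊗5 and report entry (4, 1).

C^⊗2:
  [10, 26, 11, -1]
  [7, 10, -5, 13]
  [-6, 14, 14, 13]
  [6, 8, -7, 11]
C^⊗3:
  [-7, 13, 9, 11]
  [6, 21, 6, -5]
  [6, 8, -7, 11]
  [4, 20, 5, -7]
C^⊗4:
  [5, 7, -8, 9]
  [-11, 9, 5, 6]
  [4, 20, 5, -7]
  [-13, 7, 3, 5]
C^⊗5:
  [3, 19, 4, -8]
  [0, 3, -12, 5]
  [-13, 7, 3, 5]
  [-1, 1, -14, 3]
Key observation: the optimum is the walk 4->1->1->3->4->1, with weight (-6) + 12 + (-1) + 0 + (-6) = -1.
Optimal value attained by: walk 4->1->1->3->4->1.
Answer: (C^⊗5)[4][1] = -1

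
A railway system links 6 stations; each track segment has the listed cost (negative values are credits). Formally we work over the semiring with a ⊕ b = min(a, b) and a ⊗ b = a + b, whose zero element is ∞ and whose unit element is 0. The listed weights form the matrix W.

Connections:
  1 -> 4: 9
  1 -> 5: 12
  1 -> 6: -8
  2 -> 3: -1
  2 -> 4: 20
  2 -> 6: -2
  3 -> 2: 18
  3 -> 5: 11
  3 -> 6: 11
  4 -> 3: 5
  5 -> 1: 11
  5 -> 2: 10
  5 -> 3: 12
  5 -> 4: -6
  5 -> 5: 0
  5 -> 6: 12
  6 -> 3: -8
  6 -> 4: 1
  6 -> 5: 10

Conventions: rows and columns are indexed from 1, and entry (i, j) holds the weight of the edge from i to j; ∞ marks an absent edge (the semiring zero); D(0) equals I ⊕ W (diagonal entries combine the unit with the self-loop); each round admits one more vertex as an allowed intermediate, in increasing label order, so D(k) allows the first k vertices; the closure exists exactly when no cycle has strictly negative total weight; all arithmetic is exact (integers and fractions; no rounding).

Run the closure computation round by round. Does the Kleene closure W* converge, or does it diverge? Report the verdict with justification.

D(0):
  [0, ∞, ∞, 9, 12, -8]
  [∞, 0, -1, 20, ∞, -2]
  [∞, 18, 0, ∞, 11, 11]
  [∞, ∞, 5, 0, ∞, ∞]
  [11, 10, 12, -6, 0, 12]
  [∞, ∞, -8, 1, 10, 0]
D(1):
  [0, ∞, ∞, 9, 12, -8]
  [∞, 0, -1, 20, ∞, -2]
  [∞, 18, 0, ∞, 11, 11]
  [∞, ∞, 5, 0, ∞, ∞]
  [11, 10, 12, -6, 0, 3]
  [∞, ∞, -8, 1, 10, 0]
D(2):
  [0, ∞, ∞, 9, 12, -8]
  [∞, 0, -1, 20, ∞, -2]
  [∞, 18, 0, 38, 11, 11]
  [∞, ∞, 5, 0, ∞, ∞]
  [11, 10, 9, -6, 0, 3]
  [∞, ∞, -8, 1, 10, 0]
D(3):
  [0, ∞, ∞, 9, 12, -8]
  [∞, 0, -1, 20, 10, -2]
  [∞, 18, 0, 38, 11, 11]
  [∞, 23, 5, 0, 16, 16]
  [11, 10, 9, -6, 0, 3]
  [∞, 10, -8, 1, 3, 0]
D(4):
  [0, 32, 14, 9, 12, -8]
  [∞, 0, -1, 20, 10, -2]
  [∞, 18, 0, 38, 11, 11]
  [∞, 23, 5, 0, 16, 16]
  [11, 10, -1, -6, 0, 3]
  [∞, 10, -8, 1, 3, 0]
D(5):
  [0, 22, 11, 6, 12, -8]
  [21, 0, -1, 4, 10, -2]
  [22, 18, 0, 5, 11, 11]
  [27, 23, 5, 0, 16, 16]
  [11, 10, -1, -6, 0, 3]
  [14, 10, -8, -3, 3, 0]
D(6):
  [0, 2, -16, -11, -5, -8]
  [12, 0, -10, -5, 1, -2]
  [22, 18, 0, 5, 11, 11]
  [27, 23, 5, 0, 16, 16]
  [11, 10, -5, -6, 0, 3]
  [14, 10, -8, -3, 3, 0]
Key observation: every diagonal entry stays at the unit through all rounds, so no improving cycle exists.
Answer: CONVERGES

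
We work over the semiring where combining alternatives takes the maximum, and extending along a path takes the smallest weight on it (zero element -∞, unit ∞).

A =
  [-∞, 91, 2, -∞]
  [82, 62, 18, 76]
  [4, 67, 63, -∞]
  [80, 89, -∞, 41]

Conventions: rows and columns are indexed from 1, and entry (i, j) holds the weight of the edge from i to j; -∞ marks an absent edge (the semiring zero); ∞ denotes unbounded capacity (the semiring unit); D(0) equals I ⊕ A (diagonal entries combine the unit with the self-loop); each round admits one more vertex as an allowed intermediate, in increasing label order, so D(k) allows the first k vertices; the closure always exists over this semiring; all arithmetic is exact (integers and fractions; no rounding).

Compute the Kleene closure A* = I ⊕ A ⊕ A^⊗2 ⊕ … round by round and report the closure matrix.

D(0):
  [∞, 91, 2, -∞]
  [82, ∞, 18, 76]
  [4, 67, ∞, -∞]
  [80, 89, -∞, ∞]
D(1):
  [∞, 91, 2, -∞]
  [82, ∞, 18, 76]
  [4, 67, ∞, -∞]
  [80, 89, 2, ∞]
D(2):
  [∞, 91, 18, 76]
  [82, ∞, 18, 76]
  [67, 67, ∞, 67]
  [82, 89, 18, ∞]
D(3):
  [∞, 91, 18, 76]
  [82, ∞, 18, 76]
  [67, 67, ∞, 67]
  [82, 89, 18, ∞]
D(4):
  [∞, 91, 18, 76]
  [82, ∞, 18, 76]
  [67, 67, ∞, 67]
  [82, 89, 18, ∞]
Answer: A* = [[∞, 91, 18, 76], [82, ∞, 18, 76], [67, 67, ∞, 67], [82, 89, 18, ∞]]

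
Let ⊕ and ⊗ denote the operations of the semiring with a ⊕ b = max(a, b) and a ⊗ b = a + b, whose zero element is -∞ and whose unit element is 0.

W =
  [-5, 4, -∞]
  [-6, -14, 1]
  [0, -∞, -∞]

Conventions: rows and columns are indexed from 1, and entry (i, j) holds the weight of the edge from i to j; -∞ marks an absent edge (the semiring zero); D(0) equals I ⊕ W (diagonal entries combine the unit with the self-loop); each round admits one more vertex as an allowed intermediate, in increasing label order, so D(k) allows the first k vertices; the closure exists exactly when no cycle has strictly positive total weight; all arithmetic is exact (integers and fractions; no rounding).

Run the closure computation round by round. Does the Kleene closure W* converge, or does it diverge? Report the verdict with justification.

D(0):
  [0, 4, -∞]
  [-6, 0, 1]
  [0, -∞, 0]
D(1):
  [0, 4, -∞]
  [-6, 0, 1]
  [0, 4, 0]
Detection: at round 2, diagonal entry (3, 3) turns strictly positive.
Key observation: the cycle 3->1->2->3 has total weight 0 + 4 + 1, which is strictly positive.
Answer: DIVERGES — positive cycle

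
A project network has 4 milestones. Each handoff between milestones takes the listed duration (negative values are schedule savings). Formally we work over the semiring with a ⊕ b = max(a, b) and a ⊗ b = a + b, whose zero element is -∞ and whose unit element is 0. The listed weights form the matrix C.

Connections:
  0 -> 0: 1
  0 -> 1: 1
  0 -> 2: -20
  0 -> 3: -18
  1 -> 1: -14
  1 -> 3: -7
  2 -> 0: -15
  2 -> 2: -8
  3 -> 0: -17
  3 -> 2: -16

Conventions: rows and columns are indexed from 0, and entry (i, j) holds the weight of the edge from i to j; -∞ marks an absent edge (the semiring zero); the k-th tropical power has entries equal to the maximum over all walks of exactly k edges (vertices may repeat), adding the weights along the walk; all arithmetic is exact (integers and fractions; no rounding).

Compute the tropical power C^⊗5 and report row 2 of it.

C^⊗2:
  [2, 2, -19, -6]
  [-24, -28, -23, -21]
  [-14, -14, -16, -33]
  [-16, -16, -24, -35]
C^⊗3:
  [3, 3, -18, -5]
  [-23, -23, -31, -35]
  [-13, -13, -24, -21]
  [-15, -15, -32, -23]
C^⊗4:
  [4, 4, -17, -4]
  [-22, -22, -39, -30]
  [-12, -12, -32, -20]
  [-14, -14, -35, -22]
C^⊗5:
  [5, 5, -16, -3]
  [-21, -21, -42, -29]
  [-11, -11, -32, -19]
  [-13, -13, -34, -21]
Answer: row 2 of C^⊗5 = [-11, -11, -32, -19]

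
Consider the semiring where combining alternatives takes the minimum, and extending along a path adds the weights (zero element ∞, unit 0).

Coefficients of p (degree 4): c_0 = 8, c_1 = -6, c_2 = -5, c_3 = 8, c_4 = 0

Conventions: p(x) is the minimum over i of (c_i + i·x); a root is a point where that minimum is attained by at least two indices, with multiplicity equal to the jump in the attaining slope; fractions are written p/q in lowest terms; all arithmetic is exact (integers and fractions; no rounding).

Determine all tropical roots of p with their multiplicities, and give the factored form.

hull edge (i=0, c=8) to (i=1, c=-6): slope -14, span 1
hull edge (i=1, c=-6) to (i=2, c=-5): slope 1, span 1
hull edge (i=2, c=-5) to (i=4, c=0): slope 5/2, span 2
Factored form: p(x) = 0 ⊗ (x ⊕ (-5/2)) ⊗ (x ⊕ (-5/2)) ⊗ (x ⊕ (-1)) ⊗ (x ⊕ 14)
Answer: roots = -5/2 (mult 2), -1 (mult 1), 14 (mult 1)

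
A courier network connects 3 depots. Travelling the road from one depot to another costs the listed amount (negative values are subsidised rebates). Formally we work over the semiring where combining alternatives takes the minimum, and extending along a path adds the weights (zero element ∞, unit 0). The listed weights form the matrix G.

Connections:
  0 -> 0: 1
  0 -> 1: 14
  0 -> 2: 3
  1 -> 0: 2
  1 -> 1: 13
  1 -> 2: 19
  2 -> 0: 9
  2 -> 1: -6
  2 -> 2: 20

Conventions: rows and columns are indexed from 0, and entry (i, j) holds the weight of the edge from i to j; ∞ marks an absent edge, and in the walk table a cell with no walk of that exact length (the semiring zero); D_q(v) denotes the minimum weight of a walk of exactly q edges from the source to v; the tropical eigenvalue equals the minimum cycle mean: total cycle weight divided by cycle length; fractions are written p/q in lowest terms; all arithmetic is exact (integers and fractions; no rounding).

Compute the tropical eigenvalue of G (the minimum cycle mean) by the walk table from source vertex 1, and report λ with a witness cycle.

q=0: [∞, 0, ∞]
q=1: [2, 13, 19]
q=2: [3, 13, 5]
q=3: [4, -1, 6]
Optimal cycle mean attained by: cycle 0->2->1->0, total 3 + (-6) + 2, length 3.
Answer: λ = -1/3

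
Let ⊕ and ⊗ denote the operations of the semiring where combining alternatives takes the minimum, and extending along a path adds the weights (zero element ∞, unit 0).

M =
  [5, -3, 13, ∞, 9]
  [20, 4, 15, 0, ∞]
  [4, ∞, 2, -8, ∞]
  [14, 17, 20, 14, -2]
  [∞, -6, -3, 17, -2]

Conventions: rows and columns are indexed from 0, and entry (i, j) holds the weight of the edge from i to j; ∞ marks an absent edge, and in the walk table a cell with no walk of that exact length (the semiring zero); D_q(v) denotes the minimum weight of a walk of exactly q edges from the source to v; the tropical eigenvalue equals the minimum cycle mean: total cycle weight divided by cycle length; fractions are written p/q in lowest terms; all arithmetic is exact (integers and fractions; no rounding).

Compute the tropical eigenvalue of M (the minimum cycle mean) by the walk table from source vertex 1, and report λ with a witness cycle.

q=0: [∞, 0, ∞, ∞, ∞]
q=1: [20, 4, 15, 0, ∞]
q=2: [14, 8, 17, 4, -2]
q=3: [18, -8, -5, 8, -4]
q=4: [-1, -10, -7, -13, -6]
q=5: [-3, -12, -9, -15, -15]
Optimal cycle mean attained by: cycle 2->3->4->2, total (-8) + (-2) + (-3), length 3.
Answer: λ = -13/3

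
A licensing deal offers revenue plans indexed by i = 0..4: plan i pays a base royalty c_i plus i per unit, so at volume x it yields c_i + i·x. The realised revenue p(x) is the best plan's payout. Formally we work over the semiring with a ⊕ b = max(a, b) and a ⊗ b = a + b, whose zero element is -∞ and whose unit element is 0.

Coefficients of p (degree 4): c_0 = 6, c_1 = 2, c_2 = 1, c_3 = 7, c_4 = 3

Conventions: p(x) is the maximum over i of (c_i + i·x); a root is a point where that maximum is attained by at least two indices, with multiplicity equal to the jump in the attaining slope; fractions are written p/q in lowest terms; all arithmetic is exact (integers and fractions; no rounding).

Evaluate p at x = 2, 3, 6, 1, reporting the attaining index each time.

p(2) = max(6+0·2=6, 2+1·2=4, 1+2·2=5, 7+3·2=13, 3+4·2=11) = 13 (attained by i=3)
p(3) = max(6+0·3=6, 2+1·3=5, 1+2·3=7, 7+3·3=16, 3+4·3=15) = 16 (attained by i=3)
p(6) = max(6+0·6=6, 2+1·6=8, 1+2·6=13, 7+3·6=25, 3+4·6=27) = 27 (attained by i=4)
p(1) = max(6+0·1=6, 2+1·1=3, 1+2·1=3, 7+3·1=10, 3+4·1=7) = 10 (attained by i=3)
Answer: p(2) = 13; p(3) = 16; p(6) = 27; p(1) = 10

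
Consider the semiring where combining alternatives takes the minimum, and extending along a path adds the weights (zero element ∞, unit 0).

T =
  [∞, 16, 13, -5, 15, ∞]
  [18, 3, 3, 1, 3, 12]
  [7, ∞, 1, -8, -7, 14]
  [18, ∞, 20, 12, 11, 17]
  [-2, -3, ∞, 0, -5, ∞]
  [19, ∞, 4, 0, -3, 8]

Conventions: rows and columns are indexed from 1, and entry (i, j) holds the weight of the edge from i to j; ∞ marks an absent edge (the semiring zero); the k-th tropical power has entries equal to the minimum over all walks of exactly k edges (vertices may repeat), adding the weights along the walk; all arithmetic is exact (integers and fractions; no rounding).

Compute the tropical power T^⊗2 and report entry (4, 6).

T^⊗2:
  [13, 12, 14, 5, 6, 12]
  [1, 0, 4, -5, -4, 15]
  [-9, -10, 2, -7, -12, 9]
  [9, 8, 21, 11, 6, 25]
  [-7, -8, 0, -7, -10, 9]
  [-5, -6, 5, -4, -8, 16]
Key observation: the optimum is the walk 4->6->6, with weight 17 + 8 = 25.
Optimal value attained by: walk 4->6->6.
Answer: (T^⊗2)[4][6] = 25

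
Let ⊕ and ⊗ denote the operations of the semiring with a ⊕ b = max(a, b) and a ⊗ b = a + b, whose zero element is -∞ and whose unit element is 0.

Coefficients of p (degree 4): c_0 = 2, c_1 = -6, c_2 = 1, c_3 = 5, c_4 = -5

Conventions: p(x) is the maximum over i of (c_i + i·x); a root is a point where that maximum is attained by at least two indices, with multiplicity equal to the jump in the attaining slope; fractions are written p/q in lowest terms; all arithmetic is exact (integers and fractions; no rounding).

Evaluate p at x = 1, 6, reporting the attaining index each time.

p(1) = max(2+0·1=2, -6+1·1=-5, 1+2·1=3, 5+3·1=8, -5+4·1=-1) = 8 (attained by i=3)
p(6) = max(2+0·6=2, -6+1·6=0, 1+2·6=13, 5+3·6=23, -5+4·6=19) = 23 (attained by i=3)
Answer: p(1) = 8; p(6) = 23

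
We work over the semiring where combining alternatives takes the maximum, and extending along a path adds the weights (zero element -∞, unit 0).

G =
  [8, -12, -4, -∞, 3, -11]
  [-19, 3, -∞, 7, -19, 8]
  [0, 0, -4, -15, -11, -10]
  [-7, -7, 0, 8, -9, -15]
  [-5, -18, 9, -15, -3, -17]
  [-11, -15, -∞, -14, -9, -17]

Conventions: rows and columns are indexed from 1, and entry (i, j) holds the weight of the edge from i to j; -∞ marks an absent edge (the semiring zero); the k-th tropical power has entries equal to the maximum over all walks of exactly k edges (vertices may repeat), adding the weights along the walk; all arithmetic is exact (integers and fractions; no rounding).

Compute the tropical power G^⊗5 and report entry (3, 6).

G^⊗2:
  [16, -4, 12, -5, 11, -3]
  [0, 6, 7, 15, -1, 11]
  [8, 3, -2, 7, 3, 8]
  [1, 1, 8, 16, -1, 1]
  [9, 9, 6, -6, -2, -1]
  [-3, -12, 0, -6, -8, -7]
G^⊗3:
  [24, 12, 20, 3, 19, 5]
  [8, 9, 15, 23, 6, 14]
  [16, 6, 12, 15, 11, 11]
  [9, 9, 16, 24, 7, 9]
  [17, 12, 7, 16, 12, 17]
  [5, 0, 1, 2, 0, -4]
G^⊗4:
  [32, 20, 28, 19, 27, 20]
  [16, 16, 23, 31, 14, 17]
  [24, 12, 20, 23, 19, 14]
  [17, 17, 24, 32, 15, 17]
  [25, 15, 21, 24, 20, 20]
  [13, 3, 9, 10, 8, 8]
G^⊗5:
  [40, 28, 36, 27, 35, 28]
  [24, 24, 31, 39, 22, 24]
  [32, 20, 28, 31, 27, 20]
  [25, 25, 32, 40, 23, 25]
  [33, 21, 29, 32, 28, 23]
  [21, 9, 17, 18, 16, 11]
Key observation: the optimum is the walk 3->1->5->3->2->6, with weight 0 + 3 + 9 + 0 + 8 = 20.
Optimal value attained by: walk 3->1->5->3->2->6.
Answer: (G^⊗5)[3][6] = 20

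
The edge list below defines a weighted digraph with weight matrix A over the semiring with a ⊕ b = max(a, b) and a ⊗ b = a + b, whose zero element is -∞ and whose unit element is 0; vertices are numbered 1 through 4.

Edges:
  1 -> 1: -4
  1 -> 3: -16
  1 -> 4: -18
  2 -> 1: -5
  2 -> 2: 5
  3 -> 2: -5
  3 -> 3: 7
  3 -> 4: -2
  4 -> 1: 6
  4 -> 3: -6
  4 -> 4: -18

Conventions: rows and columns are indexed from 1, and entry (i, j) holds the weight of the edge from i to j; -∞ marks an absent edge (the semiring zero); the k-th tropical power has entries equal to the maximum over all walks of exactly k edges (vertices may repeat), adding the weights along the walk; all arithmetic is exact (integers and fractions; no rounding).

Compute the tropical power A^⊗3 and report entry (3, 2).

A^⊗2:
  [-8, -21, -9, -18]
  [0, 10, -21, -23]
  [4, 2, 14, 5]
  [2, -11, 1, -8]
A^⊗3:
  [-12, -14, -2, -11]
  [5, 15, -14, -18]
  [11, 9, 21, 12]
  [-2, -4, 8, -1]
Key observation: the optimum is the walk 3->3->3->2, with weight 7 + 7 + (-5) = 9.
Optimal value attained by: walk 3->3->3->2.
Answer: (A^⊗3)[3][2] = 9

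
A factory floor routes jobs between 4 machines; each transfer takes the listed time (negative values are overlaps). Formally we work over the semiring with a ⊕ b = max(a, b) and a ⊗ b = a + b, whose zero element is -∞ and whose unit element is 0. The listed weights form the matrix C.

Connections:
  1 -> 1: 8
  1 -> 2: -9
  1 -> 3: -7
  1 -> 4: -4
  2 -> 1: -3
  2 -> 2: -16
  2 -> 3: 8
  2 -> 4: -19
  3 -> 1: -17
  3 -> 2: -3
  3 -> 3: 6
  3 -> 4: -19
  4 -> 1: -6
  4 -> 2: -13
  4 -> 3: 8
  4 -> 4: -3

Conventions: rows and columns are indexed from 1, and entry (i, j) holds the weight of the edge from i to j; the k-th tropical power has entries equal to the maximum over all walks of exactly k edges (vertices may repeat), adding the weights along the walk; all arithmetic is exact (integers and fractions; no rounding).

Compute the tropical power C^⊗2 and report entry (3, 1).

C^⊗2:
  [16, -1, 4, 4]
  [5, 5, 14, -7]
  [-6, 3, 12, -13]
  [2, 5, 14, -6]
Key observation: the optimum is the walk 3->2->1, with weight (-3) + (-3) = -6.
Optimal value attained by: walk 3->2->1.
Answer: (C^⊗2)[3][1] = -6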